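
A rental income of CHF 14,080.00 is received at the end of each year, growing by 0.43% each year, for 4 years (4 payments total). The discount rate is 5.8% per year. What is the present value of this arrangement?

CHF 49,315.10

Periodic rate r = 0.058 per year.
Growing ordinary annuity: PV = PMT₁ × [1 − ((1+g)/(1+r))^n] / (r − g) = 14,080 × [1 − ((1+0.0043)/(1+r))^4] / (r − 0.0043) = CHF 49,315.10.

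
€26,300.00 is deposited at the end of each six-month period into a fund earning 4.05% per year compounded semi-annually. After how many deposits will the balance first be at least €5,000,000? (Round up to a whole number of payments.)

79 payments

Periodic rate r = 0.0405/2 per half-year; n is counted in half-years.
Ordinary annuity FV: 5,000,000 = 26,300 × [((1+r)^n − 1)/r].
(1+r)^n = 1 + 5,000,000 × r / 26,300, so n = ln(1 + 5,000,000·r/26,300) / ln(1+r) = 78.76.
Round up to a whole number of payments: n = 79.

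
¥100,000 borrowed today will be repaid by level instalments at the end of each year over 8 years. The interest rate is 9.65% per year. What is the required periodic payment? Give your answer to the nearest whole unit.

¥18,506

Level ordinary annuity; solve PV = PMT × [(1 − (1+r)^−n)/r] for PMT.
Periodic rate r = 0.0965 per year.
With n = 8: PMT = 100,000 / ([(1 − (1+r)^−n)/r]) = ¥18,506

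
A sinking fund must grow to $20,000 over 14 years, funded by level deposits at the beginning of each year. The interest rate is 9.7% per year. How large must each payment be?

$666.08

Level annuity due; solve FV = PMT × [((1+r)^n − 1)/r] × (1+r) for PMT.
Periodic rate r = 0.097 per year.
With n = 14: PMT = 20,000 / ([((1+r)^n − 1)/r] × (1+r)) = $666.08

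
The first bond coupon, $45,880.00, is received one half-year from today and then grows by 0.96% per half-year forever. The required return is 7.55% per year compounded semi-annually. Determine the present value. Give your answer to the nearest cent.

Periodic rate r = 0.0755/2 per half-year.
Growing perpetuity (Gordon): PV = PMT₁ / (r − g) = 45,880 / (r − 0.0096) = $1,629,840.14.

$1,629,840.14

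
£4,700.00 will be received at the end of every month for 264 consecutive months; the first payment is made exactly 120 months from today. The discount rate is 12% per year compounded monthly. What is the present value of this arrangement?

Ordinary annuity of 264 payments, first payment at period 120.
Periodic rate r = 0.12/12 per month; n is counted in months.
The ordinary-annuity PV formula values the stream one period before the first payment (period 119); discount that back 119 periods:
PV₀ = 4,700 × [1 − (1+r)^−264] / r × (1+r)^−119 = £133,432.14

£133,432.14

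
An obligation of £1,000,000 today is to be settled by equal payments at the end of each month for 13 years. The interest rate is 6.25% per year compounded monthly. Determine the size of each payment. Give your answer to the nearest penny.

Level ordinary annuity; solve PV = PMT × [(1 − (1+r)^−n)/r] for PMT.
Periodic rate r = 0.0625/12 per month; n is counted in months.
With n = 156: PMT = 1,000,000 / ([(1 − (1+r)^−n)/r]) = £9,379.04

£9,379.04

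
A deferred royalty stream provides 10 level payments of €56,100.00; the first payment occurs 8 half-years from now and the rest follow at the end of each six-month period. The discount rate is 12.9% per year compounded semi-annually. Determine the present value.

€260,986.62

Ordinary annuity of 10 payments, first payment at period 8.
Periodic rate r = 0.129/2 per half-year; n is counted in half-years.
The ordinary-annuity PV formula values the stream one period before the first payment (period 7); discount that back 7 periods:
PV₀ = 56,100 × [1 − (1+r)^−10] / r × (1+r)^−7 = €260,986.62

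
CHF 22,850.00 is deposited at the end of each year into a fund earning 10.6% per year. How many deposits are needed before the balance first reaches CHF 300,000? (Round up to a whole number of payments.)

Periodic rate r = 0.106 per year.
Ordinary annuity FV: 300,000 = 22,850 × [((1+r)^n − 1)/r].
(1+r)^n = 1 + 300,000 × r / 22,850, so n = ln(1 + 300,000·r/22,850) / ln(1+r) = 8.66.
Round up to a whole number of payments: n = 9.

9 payments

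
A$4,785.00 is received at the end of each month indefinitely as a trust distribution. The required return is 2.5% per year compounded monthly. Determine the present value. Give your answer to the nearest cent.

A$2,296,800.00

Periodic rate r = 0.025/12 per month.
Level perpetuity: PV = PMT / r = 4,785 / (0.025/12) = A$2,296,800.00.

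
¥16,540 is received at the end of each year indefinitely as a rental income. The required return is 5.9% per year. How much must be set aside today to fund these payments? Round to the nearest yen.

Periodic rate r = 0.059 per year.
Level perpetuity: PV = PMT / r = 16,540 / (0.059) = ¥280,339.

¥280,339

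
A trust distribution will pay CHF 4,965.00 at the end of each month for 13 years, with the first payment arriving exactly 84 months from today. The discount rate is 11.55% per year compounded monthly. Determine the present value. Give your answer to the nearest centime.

Ordinary annuity of 156 payments, first payment at period 84.
Periodic rate r = 0.1155/12 per month; n is counted in months.
The ordinary-annuity PV formula values the stream one period before the first payment (period 83); discount that back 83 periods:
PV₀ = 4,965 × [1 − (1+r)^−156] / r × (1+r)^−83 = CHF 180,662.38

CHF 180,662.38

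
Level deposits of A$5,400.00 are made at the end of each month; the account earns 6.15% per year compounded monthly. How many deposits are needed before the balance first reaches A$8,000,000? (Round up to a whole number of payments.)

421 payments

Periodic rate r = 0.0615/12 per month; n is counted in months.
Ordinary annuity FV: 8,000,000 = 5,400 × [((1+r)^n − 1)/r].
(1+r)^n = 1 + 8,000,000 × r / 5,400, so n = ln(1 + 8,000,000·r/5,400) / ln(1+r) = 420.76.
Round up to a whole number of payments: n = 421.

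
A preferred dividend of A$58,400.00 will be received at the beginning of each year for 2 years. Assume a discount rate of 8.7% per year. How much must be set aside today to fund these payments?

A$112,125.85

This is an annuity due: 2 payments of A$58,400.00 at the beginning of each year.
Periodic rate r = 0.087 per year.
PV = PMT × [(1 − (1+r)^−n)/r] × (1+r) = 58,400 × [1 − (1+r)^−2] / r × (1+r) = A$112,125.85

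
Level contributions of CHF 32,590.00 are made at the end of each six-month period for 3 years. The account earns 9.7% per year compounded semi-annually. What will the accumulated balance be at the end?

This is an ordinary annuity: 6 deposits of CHF 32,590.00 at the end of each six-month period.
Periodic rate r = 0.097/2 per half-year; n is counted in half-years.
FV = PMT × [((1+r)^n − 1)/r] = 32,590 × [(1+r)^6 − 1] / r = CHF 220,839.28

CHF 220,839.28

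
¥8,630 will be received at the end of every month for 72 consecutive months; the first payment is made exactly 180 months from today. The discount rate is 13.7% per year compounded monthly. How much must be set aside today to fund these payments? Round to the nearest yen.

Ordinary annuity of 72 payments, first payment at period 180.
Periodic rate r = 0.137/12 per month; n is counted in months.
The ordinary-annuity PV formula values the stream one period before the first payment (period 179); discount that back 179 periods:
PV₀ = 8,630 × [1 − (1+r)^−72] / r × (1+r)^−179 = ¥55,325

¥55,325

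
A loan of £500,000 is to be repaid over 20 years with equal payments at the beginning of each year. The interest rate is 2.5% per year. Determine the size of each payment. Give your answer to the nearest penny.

Level annuity due; solve PV = PMT × [(1 − (1+r)^−n)/r] × (1+r) for PMT.
Periodic rate r = 0.025 per year.
With n = 20: PMT = 500,000 / ([(1 − (1+r)^−n)/r] × (1+r)) = £31,291.28

£31,291.28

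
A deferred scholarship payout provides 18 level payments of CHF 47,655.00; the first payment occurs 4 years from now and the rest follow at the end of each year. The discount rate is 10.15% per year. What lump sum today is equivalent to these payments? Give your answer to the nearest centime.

CHF 289,653.77

Ordinary annuity of 18 payments, first payment at period 4.
Periodic rate r = 0.1015 per year.
The ordinary-annuity PV formula values the stream one period before the first payment (period 3); discount that back 3 periods:
PV₀ = 47,655 × [1 − (1+r)^−18] / r × (1+r)^−3 = CHF 289,653.77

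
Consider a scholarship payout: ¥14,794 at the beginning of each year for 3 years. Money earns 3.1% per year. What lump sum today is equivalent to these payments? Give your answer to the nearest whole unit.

This is an annuity due: 3 payments of ¥14,794 at the beginning of each year.
Periodic rate r = 0.031 per year.
PV = PMT × [(1 − (1+r)^−n)/r] × (1+r) = 14,794 × [1 − (1+r)^−3] / r × (1+r) = ¥43,061

¥43,061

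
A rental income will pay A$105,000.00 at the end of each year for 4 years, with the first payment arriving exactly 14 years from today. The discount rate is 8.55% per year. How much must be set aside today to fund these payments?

A$118,253.00

Ordinary annuity of 4 payments, first payment at period 14.
Periodic rate r = 0.0855 per year.
The ordinary-annuity PV formula values the stream one period before the first payment (period 13); discount that back 13 periods:
PV₀ = 105,000 × [1 − (1+r)^−4] / r × (1+r)^−13 = A$118,253.00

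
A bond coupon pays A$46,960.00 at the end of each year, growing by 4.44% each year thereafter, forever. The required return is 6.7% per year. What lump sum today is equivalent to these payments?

A$2,077,876.11

Periodic rate r = 0.067 per year.
Growing perpetuity (Gordon): PV = PMT₁ / (r − g) = 46,960 / (r − 0.0444) = A$2,077,876.11.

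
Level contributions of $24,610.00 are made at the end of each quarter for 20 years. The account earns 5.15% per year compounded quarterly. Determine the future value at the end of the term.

$3,407,574.78

This is an ordinary annuity: 80 deposits of $24,610.00 at the end of each quarter.
Periodic rate r = 0.0515/4 per quarter; n is counted in quarters.
FV = PMT × [((1+r)^n − 1)/r] = 24,610 × [(1+r)^80 − 1] / r = $3,407,574.78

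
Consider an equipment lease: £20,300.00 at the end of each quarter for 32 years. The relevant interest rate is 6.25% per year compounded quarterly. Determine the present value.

This is an ordinary annuity: 128 payments of £20,300.00 at the end of each quarter.
Periodic rate r = 0.0625/4 per quarter; n is counted in quarters.
PV = PMT × [(1 − (1+r)^−n)/r] = 20,300 × [1 − (1+r)^−128] / r = £1,120,632.25

£1,120,632.25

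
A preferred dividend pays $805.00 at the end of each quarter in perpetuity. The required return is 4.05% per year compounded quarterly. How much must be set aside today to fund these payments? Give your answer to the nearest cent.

$79,506.17

Periodic rate r = 0.0405/4 per quarter.
Level perpetuity: PV = PMT / r = 805 / (0.0405/4) = $79,506.17.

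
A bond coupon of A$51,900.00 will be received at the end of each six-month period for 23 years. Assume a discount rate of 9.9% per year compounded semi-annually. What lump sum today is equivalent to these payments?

This is an ordinary annuity: 46 payments of A$51,900.00 at the end of each six-month period.
Periodic rate r = 0.099/2 per half-year; n is counted in half-years.
PV = PMT × [(1 − (1+r)^−n)/r] = 51,900 × [1 − (1+r)^−46] / r = A$934,887.08

A$934,887.08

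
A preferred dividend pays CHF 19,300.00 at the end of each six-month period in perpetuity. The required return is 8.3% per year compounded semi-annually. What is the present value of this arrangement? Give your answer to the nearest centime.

Periodic rate r = 0.083/2 per half-year.
Level perpetuity: PV = PMT / r = 19,300 / (0.083/2) = CHF 465,060.24.

CHF 465,060.24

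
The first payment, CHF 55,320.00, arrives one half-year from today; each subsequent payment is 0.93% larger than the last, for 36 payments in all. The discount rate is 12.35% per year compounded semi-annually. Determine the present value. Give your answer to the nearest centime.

CHF 884,477.53

Periodic rate r = 0.1235/2 per half-year; n is counted in half-years.
Growing ordinary annuity: PV = PMT₁ × [1 − ((1+g)/(1+r))^n] / (r − g) = 55,320 × [1 − ((1+0.0093)/(1+r))^36] / (r − 0.0093) = CHF 884,477.53.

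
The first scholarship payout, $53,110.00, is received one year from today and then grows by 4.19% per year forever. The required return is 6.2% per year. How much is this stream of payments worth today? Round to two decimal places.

Periodic rate r = 0.062 per year.
Growing perpetuity (Gordon): PV = PMT₁ / (r − g) = 53,110 / (r − 0.0419) = $2,642,288.56.

$2,642,288.56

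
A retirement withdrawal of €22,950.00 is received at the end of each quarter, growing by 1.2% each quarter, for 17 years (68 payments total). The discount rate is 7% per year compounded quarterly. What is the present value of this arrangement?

€1,286,341.11

Periodic rate r = 0.07/4 per quarter; n is counted in quarters.
Growing ordinary annuity: PV = PMT₁ × [1 − ((1+g)/(1+r))^n] / (r − g) = 22,950 × [1 − ((1+0.012)/(1+r))^68] / (r − 0.012) = €1,286,341.11.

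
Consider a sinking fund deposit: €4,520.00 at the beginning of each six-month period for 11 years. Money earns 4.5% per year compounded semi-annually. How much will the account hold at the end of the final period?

This is an annuity due: 22 deposits of €4,520.00 at the beginning of each six-month period.
Periodic rate r = 0.045/2 per half-year; n is counted in half-years.
FV = PMT × [((1+r)^n − 1)/r] × (1+r) = 4,520 × [(1+r)^22 − 1] / r × (1+r) = €129,720.26

€129,720.26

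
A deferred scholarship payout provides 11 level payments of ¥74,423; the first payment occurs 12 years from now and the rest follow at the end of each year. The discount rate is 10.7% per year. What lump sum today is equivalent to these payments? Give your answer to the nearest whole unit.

Ordinary annuity of 11 payments, first payment at period 12.
Periodic rate r = 0.107 per year.
The ordinary-annuity PV formula values the stream one period before the first payment (period 11); discount that back 11 periods:
PV₀ = 74,423 × [1 − (1+r)^−11] / r × (1+r)^−11 = ¥153,038

¥153,038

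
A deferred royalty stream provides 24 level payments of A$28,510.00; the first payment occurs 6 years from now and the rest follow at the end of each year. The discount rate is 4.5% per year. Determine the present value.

A$331,625.80

Ordinary annuity of 24 payments, first payment at period 6.
Periodic rate r = 0.045 per year.
The ordinary-annuity PV formula values the stream one period before the first payment (period 5); discount that back 5 periods:
PV₀ = 28,510 × [1 − (1+r)^−24] / r × (1+r)^−5 = A$331,625.80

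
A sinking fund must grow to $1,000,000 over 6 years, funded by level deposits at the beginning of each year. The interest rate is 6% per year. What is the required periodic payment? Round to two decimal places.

Level annuity due; solve FV = PMT × [((1+r)^n − 1)/r] × (1+r) for PMT.
Periodic rate r = 0.06 per year.
With n = 6: PMT = 1,000,000 / ([((1+r)^n − 1)/r] × (1+r)) = $135,247.76

$135,247.76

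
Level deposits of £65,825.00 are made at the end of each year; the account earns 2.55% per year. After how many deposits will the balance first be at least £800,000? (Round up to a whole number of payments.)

11 payments

Periodic rate r = 0.0255 per year.
Ordinary annuity FV: 800,000 = 65,825 × [((1+r)^n − 1)/r].
(1+r)^n = 1 + 800,000 × r / 65,825, so n = ln(1 + 800,000·r/65,825) / ln(1+r) = 10.72.
Round up to a whole number of payments: n = 11.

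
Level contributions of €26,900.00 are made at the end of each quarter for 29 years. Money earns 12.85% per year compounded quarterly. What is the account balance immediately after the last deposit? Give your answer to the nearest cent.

This is an ordinary annuity: 116 deposits of €26,900.00 at the end of each quarter.
Periodic rate r = 0.1285/4 per quarter; n is counted in quarters.
FV = PMT × [((1+r)^n − 1)/r] = 26,900 × [(1+r)^116 − 1] / r = €31,961,273.05

€31,961,273.05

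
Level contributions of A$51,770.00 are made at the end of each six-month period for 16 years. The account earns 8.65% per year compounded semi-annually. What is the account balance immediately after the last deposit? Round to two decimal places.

This is an ordinary annuity: 32 deposits of A$51,770.00 at the end of each six-month period.
Periodic rate r = 0.0865/2 per half-year; n is counted in half-years.
FV = PMT × [((1+r)^n − 1)/r] = 51,770 × [(1+r)^32 − 1] / r = A$3,443,034.21

A$3,443,034.21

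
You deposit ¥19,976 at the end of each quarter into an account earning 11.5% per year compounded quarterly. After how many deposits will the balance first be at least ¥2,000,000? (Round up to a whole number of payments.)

48 payments

Periodic rate r = 0.115/4 per quarter; n is counted in quarters.
Ordinary annuity FV: 2,000,000 = 19,976 × [((1+r)^n − 1)/r].
(1+r)^n = 1 + 2,000,000 × r / 19,976, so n = ln(1 + 2,000,000·r/19,976) / ln(1+r) = 47.82.
Round up to a whole number of payments: n = 48.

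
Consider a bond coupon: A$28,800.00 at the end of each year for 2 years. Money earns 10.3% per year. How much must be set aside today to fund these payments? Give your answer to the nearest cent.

A$49,782.96

This is an ordinary annuity: 2 payments of A$28,800.00 at the end of each year.
Periodic rate r = 0.103 per year.
PV = PMT × [(1 − (1+r)^−n)/r] = 28,800 × [1 − (1+r)^−2] / r = A$49,782.96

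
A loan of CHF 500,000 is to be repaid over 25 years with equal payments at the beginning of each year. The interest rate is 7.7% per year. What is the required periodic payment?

Level annuity due; solve PV = PMT × [(1 − (1+r)^−n)/r] × (1+r) for PMT.
Periodic rate r = 0.077 per year.
With n = 25: PMT = 500,000 / ([(1 − (1+r)^−n)/r] × (1+r)) = CHF 42,381.59

CHF 42,381.59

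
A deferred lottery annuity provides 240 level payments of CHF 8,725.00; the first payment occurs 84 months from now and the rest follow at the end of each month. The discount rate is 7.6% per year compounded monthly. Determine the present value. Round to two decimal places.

Ordinary annuity of 240 payments, first payment at period 84.
Periodic rate r = 0.076/12 per month; n is counted in months.
The ordinary-annuity PV formula values the stream one period before the first payment (period 83); discount that back 83 periods:
PV₀ = 8,725 × [1 − (1+r)^−240] / r × (1+r)^−83 = CHF 636,481.16

CHF 636,481.16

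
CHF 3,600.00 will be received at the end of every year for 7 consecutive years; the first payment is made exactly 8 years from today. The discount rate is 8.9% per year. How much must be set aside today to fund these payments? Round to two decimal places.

CHF 10,008.96

Ordinary annuity of 7 payments, first payment at period 8.
Periodic rate r = 0.089 per year.
The ordinary-annuity PV formula values the stream one period before the first payment (period 7); discount that back 7 periods:
PV₀ = 3,600 × [1 − (1+r)^−7] / r × (1+r)^−7 = CHF 10,008.96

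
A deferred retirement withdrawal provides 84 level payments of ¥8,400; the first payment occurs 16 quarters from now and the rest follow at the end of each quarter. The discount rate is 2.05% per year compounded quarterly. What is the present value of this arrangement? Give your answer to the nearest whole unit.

Ordinary annuity of 84 payments, first payment at period 16.
Periodic rate r = 0.0205/4 per quarter; n is counted in quarters.
The ordinary-annuity PV formula values the stream one period before the first payment (period 15); discount that back 15 periods:
PV₀ = 8,400 × [1 − (1+r)^−84] / r × (1+r)^−15 = ¥529,950

¥529,950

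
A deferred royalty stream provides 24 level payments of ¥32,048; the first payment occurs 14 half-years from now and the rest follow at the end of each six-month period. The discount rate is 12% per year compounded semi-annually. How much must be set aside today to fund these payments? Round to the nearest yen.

Ordinary annuity of 24 payments, first payment at period 14.
Periodic rate r = 0.12/2 per half-year; n is counted in half-years.
The ordinary-annuity PV formula values the stream one period before the first payment (period 13); discount that back 13 periods:
PV₀ = 32,048 × [1 − (1+r)^−24] / r × (1+r)^−13 = ¥188,574

¥188,574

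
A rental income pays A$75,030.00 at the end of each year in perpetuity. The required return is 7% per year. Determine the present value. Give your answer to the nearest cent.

Periodic rate r = 0.07 per year.
Level perpetuity: PV = PMT / r = 75,030 / (0.07) = A$1,071,857.14.

A$1,071,857.14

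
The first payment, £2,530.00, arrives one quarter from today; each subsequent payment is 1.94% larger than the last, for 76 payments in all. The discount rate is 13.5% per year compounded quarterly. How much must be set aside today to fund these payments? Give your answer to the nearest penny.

£115,369.67

Periodic rate r = 0.135/4 per quarter; n is counted in quarters.
Growing ordinary annuity: PV = PMT₁ × [1 − ((1+g)/(1+r))^n] / (r − g) = 2,530 × [1 − ((1+0.0194)/(1+r))^76] / (r − 0.0194) = £115,369.67.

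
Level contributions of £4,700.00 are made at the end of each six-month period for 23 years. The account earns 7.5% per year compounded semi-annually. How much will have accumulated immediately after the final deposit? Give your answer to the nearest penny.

This is an ordinary annuity: 46 deposits of £4,700.00 at the end of each six-month period.
Periodic rate r = 0.075/2 per half-year; n is counted in half-years.
FV = PMT × [((1+r)^n − 1)/r] = 4,700 × [(1+r)^46 − 1] / r = £556,250.75

£556,250.75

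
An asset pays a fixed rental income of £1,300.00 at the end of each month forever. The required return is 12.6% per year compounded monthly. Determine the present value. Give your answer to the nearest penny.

£123,809.52

Periodic rate r = 0.126/12 per month.
Level perpetuity: PV = PMT / r = 1,300 / (0.126/12) = £123,809.52.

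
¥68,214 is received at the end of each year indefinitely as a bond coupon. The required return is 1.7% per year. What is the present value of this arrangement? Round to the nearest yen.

Periodic rate r = 0.017 per year.
Level perpetuity: PV = PMT / r = 68,214 / (0.017) = ¥4,012,588.

¥4,012,588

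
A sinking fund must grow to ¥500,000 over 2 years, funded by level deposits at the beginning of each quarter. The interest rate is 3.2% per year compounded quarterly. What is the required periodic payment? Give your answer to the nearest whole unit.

Level annuity due; solve FV = PMT × [((1+r)^n − 1)/r] × (1+r) for PMT.
Periodic rate r = 0.032/4 per quarter; n is counted in quarters.
With n = 8: PMT = 500,000 / ([((1+r)^n − 1)/r] × (1+r)) = ¥60,289

¥60,289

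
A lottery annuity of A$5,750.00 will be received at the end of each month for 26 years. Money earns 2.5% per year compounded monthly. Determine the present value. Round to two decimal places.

This is an ordinary annuity: 312 payments of A$5,750.00 at the end of each month.
Periodic rate r = 0.025/12 per month; n is counted in months.
PV = PMT × [(1 − (1+r)^−n)/r] = 5,750 × [1 − (1+r)^−312] / r = A$1,318,179.11

A$1,318,179.11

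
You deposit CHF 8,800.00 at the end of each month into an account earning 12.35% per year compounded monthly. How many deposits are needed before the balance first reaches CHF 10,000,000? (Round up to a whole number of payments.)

249 payments

Periodic rate r = 0.1235/12 per month; n is counted in months.
Ordinary annuity FV: 10,000,000 = 8,800 × [((1+r)^n − 1)/r].
(1+r)^n = 1 + 10,000,000 × r / 8,800, so n = ln(1 + 10,000,000·r/8,800) / ln(1+r) = 248.19.
Round up to a whole number of payments: n = 249.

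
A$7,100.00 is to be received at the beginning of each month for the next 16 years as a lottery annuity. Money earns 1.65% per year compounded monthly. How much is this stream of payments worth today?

A$1,199,027.52

This is an annuity due: 192 payments of A$7,100.00 at the beginning of each month.
Periodic rate r = 0.0165/12 per month; n is counted in months.
PV = PMT × [(1 − (1+r)^−n)/r] × (1+r) = 7,100 × [1 − (1+r)^−192] / r × (1+r) = A$1,199,027.52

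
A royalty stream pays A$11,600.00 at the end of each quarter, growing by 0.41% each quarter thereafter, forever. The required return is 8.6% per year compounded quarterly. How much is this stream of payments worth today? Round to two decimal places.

A$666,666.67

Periodic rate r = 0.086/4 per quarter.
Growing perpetuity (Gordon): PV = PMT₁ / (r − g) = 11,600 / (r − 0.0041) = A$666,666.67.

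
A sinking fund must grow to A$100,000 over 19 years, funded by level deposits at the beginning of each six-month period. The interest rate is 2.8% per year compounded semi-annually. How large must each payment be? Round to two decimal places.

Level annuity due; solve FV = PMT × [((1+r)^n − 1)/r] × (1+r) for PMT.
Periodic rate r = 0.028/2 per half-year; n is counted in half-years.
With n = 38: PMT = 100,000 / ([((1+r)^n − 1)/r] × (1+r)) = A$1,983.54

A$1,983.54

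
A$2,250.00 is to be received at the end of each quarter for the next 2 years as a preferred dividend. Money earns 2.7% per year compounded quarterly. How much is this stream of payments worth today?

A$17,465.33

This is an ordinary annuity: 8 payments of A$2,250.00 at the end of each quarter.
Periodic rate r = 0.027/4 per quarter; n is counted in quarters.
PV = PMT × [(1 − (1+r)^−n)/r] = 2,250 × [1 − (1+r)^−8] / r = A$17,465.33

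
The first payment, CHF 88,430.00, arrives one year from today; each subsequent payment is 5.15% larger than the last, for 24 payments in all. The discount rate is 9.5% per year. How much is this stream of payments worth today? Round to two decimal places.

CHF 1,264,461.53

Periodic rate r = 0.095 per year.
Growing ordinary annuity: PV = PMT₁ × [1 − ((1+g)/(1+r))^n] / (r − g) = 88,430 × [1 − ((1+0.0515)/(1+r))^24] / (r − 0.0515) = CHF 1,264,461.53.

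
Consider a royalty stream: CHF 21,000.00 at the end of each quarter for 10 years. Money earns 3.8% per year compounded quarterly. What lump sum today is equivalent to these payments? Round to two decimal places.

CHF 696,118.79

This is an ordinary annuity: 40 payments of CHF 21,000.00 at the end of each quarter.
Periodic rate r = 0.038/4 per quarter; n is counted in quarters.
PV = PMT × [(1 − (1+r)^−n)/r] = 21,000 × [1 − (1+r)^−40] / r = CHF 696,118.79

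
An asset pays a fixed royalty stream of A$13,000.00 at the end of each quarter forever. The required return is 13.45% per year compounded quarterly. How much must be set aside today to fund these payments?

A$386,617.10

Periodic rate r = 0.1345/4 per quarter.
Level perpetuity: PV = PMT / r = 13,000 / (0.1345/4) = A$386,617.10.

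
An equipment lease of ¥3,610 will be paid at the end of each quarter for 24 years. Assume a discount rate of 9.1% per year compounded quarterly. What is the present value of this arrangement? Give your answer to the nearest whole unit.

¥140,373

This is an ordinary annuity: 96 payments of ¥3,610 at the end of each quarter.
Periodic rate r = 0.091/4 per quarter; n is counted in quarters.
PV = PMT × [(1 − (1+r)^−n)/r] = 3,610 × [1 − (1+r)^−96] / r = ¥140,373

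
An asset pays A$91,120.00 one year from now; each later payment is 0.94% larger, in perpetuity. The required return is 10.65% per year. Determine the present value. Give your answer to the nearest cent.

A$938,414.01

Periodic rate r = 0.1065 per year.
Growing perpetuity (Gordon): PV = PMT₁ / (r − g) = 91,120 / (r − 0.0094) = A$938,414.01.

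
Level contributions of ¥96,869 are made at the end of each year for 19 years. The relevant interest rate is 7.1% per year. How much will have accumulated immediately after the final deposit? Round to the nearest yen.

This is an ordinary annuity: 19 deposits of ¥96,869 at the end of each year.
Periodic rate r = 0.071 per year.
FV = PMT × [((1+r)^n − 1)/r] = 96,869 × [(1+r)^19 − 1] / r = ¥3,658,223

¥3,658,223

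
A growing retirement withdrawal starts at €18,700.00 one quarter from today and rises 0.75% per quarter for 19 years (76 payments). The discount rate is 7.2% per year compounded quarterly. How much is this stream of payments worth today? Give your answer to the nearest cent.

€971,026.37

Periodic rate r = 0.072/4 per quarter; n is counted in quarters.
Growing ordinary annuity: PV = PMT₁ × [1 − ((1+g)/(1+r))^n] / (r − g) = 18,700 × [1 − ((1+0.0075)/(1+r))^76] / (r − 0.0075) = €971,026.37.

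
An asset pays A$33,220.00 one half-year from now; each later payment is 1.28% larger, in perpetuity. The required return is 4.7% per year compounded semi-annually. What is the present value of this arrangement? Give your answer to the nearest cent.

A$3,104,672.90

Periodic rate r = 0.047/2 per half-year.
Growing perpetuity (Gordon): PV = PMT₁ / (r − g) = 33,220 / (r − 0.0128) = A$3,104,672.90.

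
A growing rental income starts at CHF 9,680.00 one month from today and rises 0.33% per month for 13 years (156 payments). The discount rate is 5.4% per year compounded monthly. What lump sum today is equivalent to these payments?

Periodic rate r = 0.054/12 per month; n is counted in months.
Growing ordinary annuity: PV = PMT₁ × [1 − ((1+g)/(1+r))^n] / (r − g) = 9,680 × [1 − ((1+0.0033)/(1+r))^156] / (r − 0.0033) = CHF 1,372,292.04.

CHF 1,372,292.04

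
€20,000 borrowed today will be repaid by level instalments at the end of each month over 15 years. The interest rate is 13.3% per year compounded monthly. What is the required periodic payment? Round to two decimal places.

Level ordinary annuity; solve PV = PMT × [(1 − (1+r)^−n)/r] for PMT.
Periodic rate r = 0.133/12 per month; n is counted in months.
With n = 180: PMT = 20,000 / ([(1 − (1+r)^−n)/r]) = €257.01

€257.01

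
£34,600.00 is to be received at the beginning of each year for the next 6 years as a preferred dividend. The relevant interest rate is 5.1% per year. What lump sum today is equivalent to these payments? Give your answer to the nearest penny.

£183,986.70

This is an annuity due: 6 payments of £34,600.00 at the beginning of each year.
Periodic rate r = 0.051 per year.
PV = PMT × [(1 − (1+r)^−n)/r] × (1+r) = 34,600 × [1 − (1+r)^−6] / r × (1+r) = £183,986.70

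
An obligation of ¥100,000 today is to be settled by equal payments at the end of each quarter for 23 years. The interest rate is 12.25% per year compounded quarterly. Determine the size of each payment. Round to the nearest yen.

¥3,266

Level ordinary annuity; solve PV = PMT × [(1 − (1+r)^−n)/r] for PMT.
Periodic rate r = 0.1225/4 per quarter; n is counted in quarters.
With n = 92: PMT = 100,000 / ([(1 − (1+r)^−n)/r]) = ¥3,266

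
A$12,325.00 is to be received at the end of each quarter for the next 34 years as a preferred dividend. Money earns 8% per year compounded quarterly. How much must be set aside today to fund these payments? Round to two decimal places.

This is an ordinary annuity: 136 payments of A$12,325.00 at the end of each quarter.
Periodic rate r = 0.08/4 per quarter; n is counted in quarters.
PV = PMT × [(1 − (1+r)^−n)/r] = 12,325 × [1 − (1+r)^−136] / r = A$574,550.24

A$574,550.24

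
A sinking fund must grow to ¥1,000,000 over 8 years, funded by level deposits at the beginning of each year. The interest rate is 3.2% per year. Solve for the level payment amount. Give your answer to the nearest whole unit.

Level annuity due; solve FV = PMT × [((1+r)^n − 1)/r] × (1+r) for PMT.
Periodic rate r = 0.032 per year.
With n = 8: PMT = 1,000,000 / ([((1+r)^n − 1)/r] × (1+r)) = ¥108,198

¥108,198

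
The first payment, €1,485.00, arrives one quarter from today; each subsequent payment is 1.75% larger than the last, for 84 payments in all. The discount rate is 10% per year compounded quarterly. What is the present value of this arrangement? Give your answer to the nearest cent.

€91,155.64

Periodic rate r = 0.1/4 per quarter; n is counted in quarters.
Growing ordinary annuity: PV = PMT₁ × [1 − ((1+g)/(1+r))^n] / (r − g) = 1,485 × [1 − ((1+0.0175)/(1+r))^84] / (r − 0.0175) = €91,155.64.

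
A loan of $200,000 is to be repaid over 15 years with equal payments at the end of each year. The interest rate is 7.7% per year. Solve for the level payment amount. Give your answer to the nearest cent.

Level ordinary annuity; solve PV = PMT × [(1 − (1+r)^−n)/r] for PMT.
Periodic rate r = 0.077 per year.
With n = 15: PMT = 200,000 / ([(1 − (1+r)^−n)/r]) = $22,939.65

$22,939.65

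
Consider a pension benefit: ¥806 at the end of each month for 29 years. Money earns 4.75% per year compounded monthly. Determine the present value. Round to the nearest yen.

¥152,126

This is an ordinary annuity: 348 payments of ¥806 at the end of each month.
Periodic rate r = 0.0475/12 per month; n is counted in months.
PV = PMT × [(1 − (1+r)^−n)/r] = 806 × [1 − (1+r)^−348] / r = ¥152,126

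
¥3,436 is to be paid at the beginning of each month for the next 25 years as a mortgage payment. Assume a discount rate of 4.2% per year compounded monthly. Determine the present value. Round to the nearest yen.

This is an annuity due: 300 payments of ¥3,436 at the beginning of each month.
Periodic rate r = 0.042/12 per month; n is counted in months.
PV = PMT × [(1 − (1+r)^−n)/r] × (1+r) = 3,436 × [1 − (1+r)^−300] / r × (1+r) = ¥639,776

¥639,776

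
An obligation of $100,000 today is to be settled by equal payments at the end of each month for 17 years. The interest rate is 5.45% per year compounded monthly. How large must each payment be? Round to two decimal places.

$752.89

Level ordinary annuity; solve PV = PMT × [(1 − (1+r)^−n)/r] for PMT.
Periodic rate r = 0.0545/12 per month; n is counted in months.
With n = 204: PMT = 100,000 / ([(1 − (1+r)^−n)/r]) = $752.89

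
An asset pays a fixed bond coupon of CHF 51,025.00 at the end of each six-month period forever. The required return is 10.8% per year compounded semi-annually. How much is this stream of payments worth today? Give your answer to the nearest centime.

CHF 944,907.41

Periodic rate r = 0.108/2 per half-year.
Level perpetuity: PV = PMT / r = 51,025 / (0.108/2) = CHF 944,907.41.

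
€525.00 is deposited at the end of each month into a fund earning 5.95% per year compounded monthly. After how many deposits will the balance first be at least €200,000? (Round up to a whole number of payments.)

215 payments

Periodic rate r = 0.0595/12 per month; n is counted in months.
Ordinary annuity FV: 200,000 = 525 × [((1+r)^n − 1)/r].
(1+r)^n = 1 + 200,000 × r / 525, so n = ln(1 + 200,000·r/525) / ln(1+r) = 214.49.
Round up to a whole number of payments: n = 215.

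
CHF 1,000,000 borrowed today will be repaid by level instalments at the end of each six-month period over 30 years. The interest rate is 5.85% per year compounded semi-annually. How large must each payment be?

Level ordinary annuity; solve PV = PMT × [(1 − (1+r)^−n)/r] for PMT.
Periodic rate r = 0.0585/2 per half-year; n is counted in half-years.
With n = 60: PMT = 1,000,000 / ([(1 − (1+r)^−n)/r]) = CHF 35,554.35

CHF 35,554.35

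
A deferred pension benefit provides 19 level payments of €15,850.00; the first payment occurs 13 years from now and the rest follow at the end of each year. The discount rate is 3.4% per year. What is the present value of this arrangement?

€146,753.67

Ordinary annuity of 19 payments, first payment at period 13.
Periodic rate r = 0.034 per year.
The ordinary-annuity PV formula values the stream one period before the first payment (period 12); discount that back 12 periods:
PV₀ = 15,850 × [1 − (1+r)^−19] / r × (1+r)^−12 = €146,753.67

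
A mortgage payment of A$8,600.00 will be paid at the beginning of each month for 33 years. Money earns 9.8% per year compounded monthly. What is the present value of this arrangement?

A$1,019,279.21

This is an annuity due: 396 payments of A$8,600.00 at the beginning of each month.
Periodic rate r = 0.098/12 per month; n is counted in months.
PV = PMT × [(1 − (1+r)^−n)/r] × (1+r) = 8,600 × [1 − (1+r)^−396] / r × (1+r) = A$1,019,279.21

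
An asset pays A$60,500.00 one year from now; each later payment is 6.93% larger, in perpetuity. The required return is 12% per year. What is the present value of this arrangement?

A$1,193,293.89

Periodic rate r = 0.12 per year.
Growing perpetuity (Gordon): PV = PMT₁ / (r − g) = 60,500 / (r − 0.0693) = A$1,193,293.89.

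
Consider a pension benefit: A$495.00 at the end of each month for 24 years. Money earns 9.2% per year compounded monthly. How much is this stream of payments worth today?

This is an ordinary annuity: 288 payments of A$495.00 at the end of each month.
Periodic rate r = 0.092/12 per month; n is counted in months.
PV = PMT × [(1 − (1+r)^−n)/r] = 495 × [1 − (1+r)^−288] / r = A$57,408.17

A$57,408.17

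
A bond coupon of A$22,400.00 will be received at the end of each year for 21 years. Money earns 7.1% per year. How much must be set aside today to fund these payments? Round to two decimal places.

A$240,777.44

This is an ordinary annuity: 21 payments of A$22,400.00 at the end of each year.
Periodic rate r = 0.071 per year.
PV = PMT × [(1 − (1+r)^−n)/r] = 22,400 × [1 − (1+r)^−21] / r = A$240,777.44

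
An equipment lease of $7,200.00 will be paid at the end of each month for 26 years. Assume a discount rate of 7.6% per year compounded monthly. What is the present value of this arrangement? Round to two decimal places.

$978,265.05

This is an ordinary annuity: 312 payments of $7,200.00 at the end of each month.
Periodic rate r = 0.076/12 per month; n is counted in months.
PV = PMT × [(1 − (1+r)^−n)/r] = 7,200 × [1 − (1+r)^−312] / r = $978,265.05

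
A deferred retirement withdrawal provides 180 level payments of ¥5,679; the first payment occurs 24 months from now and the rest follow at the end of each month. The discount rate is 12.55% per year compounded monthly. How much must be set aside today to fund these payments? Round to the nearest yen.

Ordinary annuity of 180 payments, first payment at period 24.
Periodic rate r = 0.1255/12 per month; n is counted in months.
The ordinary-annuity PV formula values the stream one period before the first payment (period 23); discount that back 23 periods:
PV₀ = 5,679 × [1 − (1+r)^−180] / r × (1+r)^−23 = ¥361,750

¥361,750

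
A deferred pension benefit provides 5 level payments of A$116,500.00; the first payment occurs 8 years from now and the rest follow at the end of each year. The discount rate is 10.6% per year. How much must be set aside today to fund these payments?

Ordinary annuity of 5 payments, first payment at period 8.
Periodic rate r = 0.106 per year.
The ordinary-annuity PV formula values the stream one period before the first payment (period 7); discount that back 7 periods:
PV₀ = 116,500 × [1 − (1+r)^−5] / r × (1+r)^−7 = A$214,853.94

A$214,853.94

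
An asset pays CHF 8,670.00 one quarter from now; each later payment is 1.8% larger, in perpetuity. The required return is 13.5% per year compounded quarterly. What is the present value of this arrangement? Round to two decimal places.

CHF 550,476.19

Periodic rate r = 0.135/4 per quarter.
Growing perpetuity (Gordon): PV = PMT₁ / (r − g) = 8,670 / (r − 0.018) = CHF 550,476.19.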